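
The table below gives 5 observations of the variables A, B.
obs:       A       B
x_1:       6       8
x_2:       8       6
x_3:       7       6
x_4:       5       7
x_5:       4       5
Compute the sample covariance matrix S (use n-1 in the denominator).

Step 1 — column means:
  mean(A) = (6 + 8 + 7 + 5 + 4) / 5 = 30/5 = 6
  mean(B) = (8 + 6 + 6 + 7 + 5) / 5 = 32/5 = 6.4

Step 2 — sample covariance S[i,j] = (1/(n-1)) · Σ_k (x_{k,i} - mean_i) · (x_{k,j} - mean_j), with n-1 = 4.
  S[A,A] = ((0)·(0) + (2)·(2) + (1)·(1) + (-1)·(-1) + (-2)·(-2)) / 4 = 10/4 = 2.5
  S[A,B] = ((0)·(1.6) + (2)·(-0.4) + (1)·(-0.4) + (-1)·(0.6) + (-2)·(-1.4)) / 4 = 1/4 = 0.25
  S[B,B] = ((1.6)·(1.6) + (-0.4)·(-0.4) + (-0.4)·(-0.4) + (0.6)·(0.6) + (-1.4)·(-1.4)) / 4 = 5.2/4 = 1.3

S is symmetric (S[j,i] = S[i,j]). Assembling:

S = [[2.5, 0.25],
 [0.25, 1.3]]


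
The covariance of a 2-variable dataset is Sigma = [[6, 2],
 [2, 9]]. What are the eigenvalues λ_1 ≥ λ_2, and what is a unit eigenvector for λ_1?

Step 1 — characteristic polynomial of 2×2 Sigma:
  det(Sigma - λI) = λ² - trace · λ + det = 0.
  trace = 6 + 9 = 15, det = 6·9 - (2)² = 50.
Step 2 — discriminant:
  Δ = trace² - 4·det = 225 - 200 = 25.
Step 3 — eigenvalues:
  λ = (trace ± √Δ)/2 = (15 ± 5)/2,
  λ_1 = 10,  λ_2 = 5.

Step 4 — unit eigenvector for λ_1: solve (Sigma - λ_1 I)v = 0. First row:
  (6 - 10)·v_x + (2)·v_y = 0, i.e. (-4)·v_x + (2)·v_y = 0,
  so v ∝ (b, λ_1 - a) = (2, 4) = u.
  ||u|| = √((2)² + (4)²) = √(20) ≈ 4.4721,
  v_1 = u/||u|| ≈ (0.4472, 0.8944) (||v_1|| = 1).

λ_1 = 10,  λ_2 = 5;  v_1 ≈ (0.4472, 0.8944)


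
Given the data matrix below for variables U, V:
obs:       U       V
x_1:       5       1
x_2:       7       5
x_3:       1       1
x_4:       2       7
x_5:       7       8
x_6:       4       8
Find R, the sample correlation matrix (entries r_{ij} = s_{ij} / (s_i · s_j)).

Step 1 — column means:
  mean(U) = (5 + 7 + 1 + 2 + 7 + 4) / 6 = 26/6 = 4.3333
  mean(V) = (1 + 5 + 1 + 7 + 8 + 8) / 6 = 30/6 = 5

Step 2 — sample variances and covariances s[i,j] = (1/(n-1)) · Σ_k (x_{k,i} - mean_i) · (x_{k,j} - mean_j), with n-1 = 5:
  s[U,U] = ((0.6667)·(0.6667) + (2.6667)·(2.6667) + (-3.3333)·(-3.3333) + (-2.3333)·(-2.3333) + (2.6667)·(2.6667) + (-0.3333)·(-0.3333)) / 5 = 31.3333/5 = 6.2667
  s[U,V] = ((0.6667)·(-4) + (2.6667)·(0) + (-3.3333)·(-4) + (-2.3333)·(2) + (2.6667)·(3) + (-0.3333)·(3)) / 5 = 13/5 = 2.6
  s[V,V] = ((-4)·(-4) + (0)·(0) + (-4)·(-4) + (2)·(2) + (3)·(3) + (3)·(3)) / 5 = 54/5 = 10.8
  Sample standard deviations s_i = √(s[i,i]):
  s(U) = √(6.2667) = 2.5033
  s(V) = √(10.8) = 3.2863

Step 3 — r_{ij} = s_{ij} / (s_i · s_j):
  r[U,U] = 1 (diagonal).
  r[U,V] = 2.6 / (2.5033 · 3.2863) = 2.6 / 8.2268 = 0.316
  r[V,V] = 1 (diagonal).

R is symmetric with unit diagonal. Assembling:

R = [[1, 0.316],
 [0.316, 1]]


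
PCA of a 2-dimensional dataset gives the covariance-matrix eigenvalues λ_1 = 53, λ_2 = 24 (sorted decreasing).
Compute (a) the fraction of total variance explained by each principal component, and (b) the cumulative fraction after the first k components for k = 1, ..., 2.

Step 1 — total variance = trace(Sigma) = Σ λ_i = 53 + 24 = 77.

Step 2 — fraction explained by component i = λ_i / Σ λ:
  PC1: 53/77 = 0.6883
  PC2: 24/77 = 0.3117

Step 3 — cumulative fraction after k components = (λ_1 + ... + λ_k) / Σ λ:
  k = 1: 53/77 = 0.6883
  k = 2: (53 + 24)/77 = 77/77 = 1

Summary (fraction, with percent):

explained: PC1 0.6883 (68.83%), PC2 0.3117 (31.17%);  cumulative: 0.6883, 1


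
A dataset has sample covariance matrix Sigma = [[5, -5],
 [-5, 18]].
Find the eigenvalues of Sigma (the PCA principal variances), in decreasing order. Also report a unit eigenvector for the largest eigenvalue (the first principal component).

Step 1 — characteristic polynomial of 2×2 Sigma:
  det(Sigma - λI) = λ² - trace · λ + det = 0.
  trace = 5 + 18 = 23, det = 5·18 - (-5)² = 65.
Step 2 — discriminant:
  Δ = trace² - 4·det = 529 - 260 = 269.
Step 3 — eigenvalues:
  λ = (trace ± √Δ)/2 = (23 ± 16.4012)/2,
  λ_1 = 19.7006,  λ_2 = 3.2994.

Step 4 — unit eigenvector for λ_1: solve (Sigma - λ_1 I)v = 0. First row:
  (5 - 19.7006)·v_x + (-5)·v_y = 0, i.e. (-14.7006)·v_x + (-5)·v_y = 0,
  so v ∝ (b, λ_1 - a) = (-5, 14.7006); multiply by -1 so the first entry is positive: u = (5, -14.7006).
  ||u|| = √((5)² + (-14.7006)²) = √(241.1079) ≈ 15.5277,
  v_1 = u/||u|| ≈ (0.322, -0.9467) (||v_1|| = 1).

λ_1 = 19.7006,  λ_2 = 3.2994;  v_1 ≈ (0.322, -0.9467)


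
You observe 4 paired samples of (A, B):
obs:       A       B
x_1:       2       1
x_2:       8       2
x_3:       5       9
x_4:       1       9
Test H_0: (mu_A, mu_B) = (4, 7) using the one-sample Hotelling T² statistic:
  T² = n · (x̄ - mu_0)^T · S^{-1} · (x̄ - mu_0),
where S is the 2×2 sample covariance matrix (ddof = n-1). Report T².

Step 1 — sample mean vector:
  mean(A) = (2 + 8 + 5 + 1) / 4 = 16/4 = 4
  mean(B) = (1 + 2 + 9 + 9) / 4 = 21/4 = 5.25
  x̄ = (4, 5.25),  deviation x̄ - mu_0 = (4, 5.25) - (4, 7) = (0, -1.75).

Step 2 — sample covariance matrix, S[i,j] = (1/(n-1)) · Σ_k (x_{k,i} - mean_i) · (x_{k,j} - mean_j), divisor n-1 = 3:
  S[A,A] = ((-2)·(-2) + (4)·(4) + (1)·(1) + (-3)·(-3)) / 3 = 30/3 = 10
  S[A,B] = ((-2)·(-4.25) + (4)·(-3.25) + (1)·(3.75) + (-3)·(3.75)) / 3 = -12/3 = -4
  S[B,B] = ((-4.25)·(-4.25) + (-3.25)·(-3.25) + (3.75)·(3.75) + (3.75)·(3.75)) / 3 = 56.75/3 = 18.9167
  S = [[10, -4],
 [-4, 18.9167]].

Step 3 — invert S. det(S) = 10·18.9167 - (-4)² = 173.1667.
  S^{-1} = (1/det) · [[d, -b], [-b, a]] = [[0.1092, 0.0231],
 [0.0231, 0.0577]].

Step 4 — quadratic form (x̄ - mu_0)^T · S^{-1} · (x̄ - mu_0):
  S^{-1} · (x̄ - mu_0) = (-0.0404, -0.1011),
  (x̄ - mu_0)^T · [...] = (0)·(-0.0404) + (-1.75)·(-0.1011) = 0.1769.

Step 5 — scale by n: T² = 4 · 0.1769 = 0.7074.

T² ≈ 0.7074


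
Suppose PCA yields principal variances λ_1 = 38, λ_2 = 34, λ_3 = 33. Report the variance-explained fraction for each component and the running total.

Step 1 — total variance = trace(Sigma) = Σ λ_i = 38 + 34 + 33 = 105.

Step 2 — fraction explained by component i = λ_i / Σ λ:
  PC1: 38/105 = 0.3619
  PC2: 34/105 = 0.3238
  PC3: 33/105 = 0.3143

Step 3 — cumulative fraction after k components = (λ_1 + ... + λ_k) / Σ λ:
  k = 1: 38/105 = 0.3619
  k = 2: (38 + 34)/105 = 72/105 = 0.6857
  k = 3: (38 + 34 + 33)/105 = 105/105 = 1

Summary (fraction, with percent):

explained: PC1 0.3619 (36.19%), PC2 0.3238 (32.38%), PC3 0.3143 (31.43%);  cumulative: 0.3619, 0.6857, 1


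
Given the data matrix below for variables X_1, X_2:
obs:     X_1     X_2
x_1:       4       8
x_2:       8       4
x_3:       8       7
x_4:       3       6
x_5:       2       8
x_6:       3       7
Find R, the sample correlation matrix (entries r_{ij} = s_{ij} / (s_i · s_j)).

Step 1 — column means:
  mean(X_1) = (4 + 8 + 8 + 3 + 2 + 3) / 6 = 28/6 = 4.6667
  mean(X_2) = (8 + 4 + 7 + 6 + 8 + 7) / 6 = 40/6 = 6.6667

Step 2 — sample variances and covariances s[i,j] = (1/(n-1)) · Σ_k (x_{k,i} - mean_i) · (x_{k,j} - mean_j), with n-1 = 5:
  s[X_1,X_1] = ((-0.6667)·(-0.6667) + (3.3333)·(3.3333) + (3.3333)·(3.3333) + (-1.6667)·(-1.6667) + (-2.6667)·(-2.6667) + (-1.6667)·(-1.6667)) / 5 = 35.3333/5 = 7.0667
  s[X_1,X_2] = ((-0.6667)·(1.3333) + (3.3333)·(-2.6667) + (3.3333)·(0.3333) + (-1.6667)·(-0.6667) + (-2.6667)·(1.3333) + (-1.6667)·(0.3333)) / 5 = -11.6667/5 = -2.3333
  s[X_2,X_2] = ((1.3333)·(1.3333) + (-2.6667)·(-2.6667) + (0.3333)·(0.3333) + (-0.6667)·(-0.6667) + (1.3333)·(1.3333) + (0.3333)·(0.3333)) / 5 = 11.3333/5 = 2.2667
  Sample standard deviations s_i = √(s[i,i]):
  s(X_1) = √(7.0667) = 2.6583
  s(X_2) = √(2.2667) = 1.5055

Step 3 — r_{ij} = s_{ij} / (s_i · s_j):
  r[X_1,X_1] = 1 (diagonal).
  r[X_1,X_2] = -2.3333 / (2.6583 · 1.5055) = -2.3333 / 4.0022 = -0.583
  r[X_2,X_2] = 1 (diagonal).

R is symmetric with unit diagonal. Assembling:

R = [[1, -0.583],
 [-0.583, 1]]


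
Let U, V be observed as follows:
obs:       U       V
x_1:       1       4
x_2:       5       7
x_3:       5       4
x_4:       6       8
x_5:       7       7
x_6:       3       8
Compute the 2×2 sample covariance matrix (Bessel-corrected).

Step 1 — column means:
  mean(U) = (1 + 5 + 5 + 6 + 7 + 3) / 6 = 27/6 = 4.5
  mean(V) = (4 + 7 + 4 + 8 + 7 + 8) / 6 = 38/6 = 6.3333

Step 2 — sample covariance S[i,j] = (1/(n-1)) · Σ_k (x_{k,i} - mean_i) · (x_{k,j} - mean_j), with n-1 = 5.
  S[U,U] = ((-3.5)·(-3.5) + (0.5)·(0.5) + (0.5)·(0.5) + (1.5)·(1.5) + (2.5)·(2.5) + (-1.5)·(-1.5)) / 5 = 23.5/5 = 4.7
  S[U,V] = ((-3.5)·(-2.3333) + (0.5)·(0.6667) + (0.5)·(-2.3333) + (1.5)·(1.6667) + (2.5)·(0.6667) + (-1.5)·(1.6667)) / 5 = 9/5 = 1.8
  S[V,V] = ((-2.3333)·(-2.3333) + (0.6667)·(0.6667) + (-2.3333)·(-2.3333) + (1.6667)·(1.6667) + (0.6667)·(0.6667) + (1.6667)·(1.6667)) / 5 = 17.3333/5 = 3.4667

S is symmetric (S[j,i] = S[i,j]). Assembling:

S = [[4.7, 1.8],
 [1.8, 3.4667]]


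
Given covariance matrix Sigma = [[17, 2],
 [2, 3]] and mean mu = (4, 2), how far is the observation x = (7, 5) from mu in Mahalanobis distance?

Step 1 — centre the observation: (x - mu) = (3, 3).

Step 2 — invert Sigma. det(Sigma) = 17·3 - (2)² = 47.
  Sigma^{-1} = (1/det) · [[d, -b], [-b, a]] = [[0.0638, -0.0426],
 [-0.0426, 0.3617]].

Step 3 — form the quadratic (x - mu)^T · Sigma^{-1} · (x - mu):
  Sigma^{-1} · (x - mu) = (0.0638, 0.9574).
  (x - mu)^T · [Sigma^{-1} · (x - mu)] = (3)·(0.0638) + (3)·(0.9574) = 3.0638.

Step 4 — take square root: d = √(3.0638) ≈ 1.7504.

d(x, mu) = √(3.0638) ≈ 1.7504


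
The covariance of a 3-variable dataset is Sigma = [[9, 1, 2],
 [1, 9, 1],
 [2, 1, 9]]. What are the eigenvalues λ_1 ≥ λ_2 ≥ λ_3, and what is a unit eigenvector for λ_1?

Step 1 — characteristic polynomial p(λ) = det(λI - Sigma) = λ³ - tr·λ² + c_1·λ - det, where tr = trace, c_1 = sum of the principal 2×2 minors, det = det(Sigma):
  tr = 9 + 9 + 9 = 27,
  c_1 = (9·9 - (1)²) + (9·9 - (2)²) + (9·9 - (1)²) = 80 + 77 + 80 = 237,
  det = 9·(9·9 - (1)²) - (1)·((1)·9 - (1)·(2)) + (2)·((1)·(1) - 9·(2)) = 9·(80) - (1)·(7) + (2)·(-17) = 679.
  So p(λ) = λ³ - 27λ² + 237λ - 679.
Step 2 — look for an integer root (rational root theorem: any rational root is an integer divisor of 679). Testing λ = 7:
  p(7) = 343 - 1323 + 1659 - 679 = 0  ✓
  Dividing out (λ - 7): p(λ) = (λ - 7)(λ² - 20λ + 97).
Step 3 — remaining eigenvalues from the quadratic λ² - 20λ + 97 = 0:
  Δ = 20² - 4·97 = 400 - 388 = 12,  λ = (20 ± √12)/2 = (20 ± 3.4641)/2 ≈ 11.7321 or 8.2679.
  Sorted: λ_1 = 11.7321,  λ_2 = 8.2679,  λ_3 = 7  (check: sum = 27 = tr ✓).

Step 4 — unit eigenvector for λ_1 ≈ 11.7321: v spans the null space of (Sigma - λ_1 I), whose rows are
  r_1 = (-2.7321, 1, 2),  r_2 = (1, -2.7321, 1),  r_3 = (2, 1, -2.7321).
  v is orthogonal to every row, so take v ∝ r_1 × r_2 = ((1)·(1) - (2)·(-2.7321), (2)·(1) - (-2.7321)·(1), (-2.7321)·(-2.7321) - (1)·(1)) ≈ (6.4641, 4.7321, 6.4641).
  Let u = (6.4641, 4.7321, 6.4641).
  ||u|| = √((6.4641)² + (4.7321)² + (6.4641)²) = √(105.9615) ≈ 10.2938,  v_1 = u/||u|| ≈ (0.628, 0.4597, 0.628) (||v_1|| = 1).

λ_1 = 11.7321,  λ_2 = 8.2679,  λ_3 = 7;  v_1 ≈ (0.628, 0.4597, 0.628)


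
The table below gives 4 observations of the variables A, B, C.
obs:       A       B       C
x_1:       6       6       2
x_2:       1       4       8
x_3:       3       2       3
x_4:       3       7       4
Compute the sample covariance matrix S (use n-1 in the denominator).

Step 1 — column means:
  mean(A) = (6 + 1 + 3 + 3) / 4 = 13/4 = 3.25
  mean(B) = (6 + 4 + 2 + 7) / 4 = 19/4 = 4.75
  mean(C) = (2 + 8 + 3 + 4) / 4 = 17/4 = 4.25

Step 2 — sample covariance S[i,j] = (1/(n-1)) · Σ_k (x_{k,i} - mean_i) · (x_{k,j} - mean_j), with n-1 = 3.
  S[A,A] = ((2.75)·(2.75) + (-2.25)·(-2.25) + (-0.25)·(-0.25) + (-0.25)·(-0.25)) / 3 = 12.75/3 = 4.25
  S[A,B] = ((2.75)·(1.25) + (-2.25)·(-0.75) + (-0.25)·(-2.75) + (-0.25)·(2.25)) / 3 = 5.25/3 = 1.75
  S[A,C] = ((2.75)·(-2.25) + (-2.25)·(3.75) + (-0.25)·(-1.25) + (-0.25)·(-0.25)) / 3 = -14.25/3 = -4.75
  S[B,B] = ((1.25)·(1.25) + (-0.75)·(-0.75) + (-2.75)·(-2.75) + (2.25)·(2.25)) / 3 = 14.75/3 = 4.9167
  S[B,C] = ((1.25)·(-2.25) + (-0.75)·(3.75) + (-2.75)·(-1.25) + (2.25)·(-0.25)) / 3 = -2.75/3 = -0.9167
  S[C,C] = ((-2.25)·(-2.25) + (3.75)·(3.75) + (-1.25)·(-1.25) + (-0.25)·(-0.25)) / 3 = 20.75/3 = 6.9167

S is symmetric (S[j,i] = S[i,j]). Assembling:

S = [[4.25, 1.75, -4.75],
 [1.75, 4.9167, -0.9167],
 [-4.75, -0.9167, 6.9167]]


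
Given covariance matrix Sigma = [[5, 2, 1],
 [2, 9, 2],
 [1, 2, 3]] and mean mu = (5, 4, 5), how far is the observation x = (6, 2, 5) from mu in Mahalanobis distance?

Step 1 — centre the observation: (x - mu) = (1, -2, 0).

Step 2 — invert Sigma (cofactor / det for 3×3, or solve directly):
  Sigma^{-1} = [[0.2255, -0.0392, -0.049],
 [-0.0392, 0.1373, -0.0784],
 [-0.049, -0.0784, 0.402]].

Step 3 — form the quadratic (x - mu)^T · Sigma^{-1} · (x - mu):
  Sigma^{-1} · (x - mu) = (0.3039, -0.3137, 0.1078).
  (x - mu)^T · [Sigma^{-1} · (x - mu)] = (1)·(0.3039) + (-2)·(-0.3137) + (0)·(0.1078) = 0.9314.

Step 4 — take square root: d = √(0.9314) ≈ 0.9651.

d(x, mu) = √(0.9314) ≈ 0.9651


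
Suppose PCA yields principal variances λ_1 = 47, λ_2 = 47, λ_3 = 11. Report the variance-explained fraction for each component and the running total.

Step 1 — total variance = trace(Sigma) = Σ λ_i = 47 + 47 + 11 = 105.

Step 2 — fraction explained by component i = λ_i / Σ λ:
  PC1: 47/105 = 0.4476
  PC2: 47/105 = 0.4476
  PC3: 11/105 = 0.1048

Step 3 — cumulative fraction after k components = (λ_1 + ... + λ_k) / Σ λ:
  k = 1: 47/105 = 0.4476
  k = 2: (47 + 47)/105 = 94/105 = 0.8952
  k = 3: (47 + 47 + 11)/105 = 105/105 = 1

Summary (fraction, with percent):

explained: PC1 0.4476 (44.76%), PC2 0.4476 (44.76%), PC3 0.1048 (10.48%);  cumulative: 0.4476, 0.8952, 1


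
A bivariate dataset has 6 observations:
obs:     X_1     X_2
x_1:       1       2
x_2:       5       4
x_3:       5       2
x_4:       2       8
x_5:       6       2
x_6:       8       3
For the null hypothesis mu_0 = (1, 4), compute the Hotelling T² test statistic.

Step 1 — sample mean vector:
  mean(X_1) = (1 + 5 + 5 + 2 + 6 + 8) / 6 = 27/6 = 4.5
  mean(X_2) = (2 + 4 + 2 + 8 + 2 + 3) / 6 = 21/6 = 3.5
  x̄ = (4.5, 3.5),  deviation x̄ - mu_0 = (4.5, 3.5) - (1, 4) = (3.5, -0.5).

Step 2 — sample covariance matrix, S[i,j] = (1/(n-1)) · Σ_k (x_{k,i} - mean_i) · (x_{k,j} - mean_j), divisor n-1 = 5:
  S[X_1,X_1] = ((-3.5)·(-3.5) + (0.5)·(0.5) + (0.5)·(0.5) + (-2.5)·(-2.5) + (1.5)·(1.5) + (3.5)·(3.5)) / 5 = 33.5/5 = 6.7
  S[X_1,X_2] = ((-3.5)·(-1.5) + (0.5)·(0.5) + (0.5)·(-1.5) + (-2.5)·(4.5) + (1.5)·(-1.5) + (3.5)·(-0.5)) / 5 = -10.5/5 = -2.1
  S[X_2,X_2] = ((-1.5)·(-1.5) + (0.5)·(0.5) + (-1.5)·(-1.5) + (4.5)·(4.5) + (-1.5)·(-1.5) + (-0.5)·(-0.5)) / 5 = 27.5/5 = 5.5
  S = [[6.7, -2.1],
 [-2.1, 5.5]].

Step 3 — invert S. det(S) = 6.7·5.5 - (-2.1)² = 32.44.
  S^{-1} = (1/det) · [[d, -b], [-b, a]] = [[0.1695, 0.0647],
 [0.0647, 0.2065]].

Step 4 — quadratic form (x̄ - mu_0)^T · S^{-1} · (x̄ - mu_0):
  S^{-1} · (x̄ - mu_0) = (0.561, 0.1233),
  (x̄ - mu_0)^T · [...] = (3.5)·(0.561) + (-0.5)·(0.1233) = 1.902.

Step 5 — scale by n: T² = 6 · 1.902 = 11.4118.

T² ≈ 11.4118


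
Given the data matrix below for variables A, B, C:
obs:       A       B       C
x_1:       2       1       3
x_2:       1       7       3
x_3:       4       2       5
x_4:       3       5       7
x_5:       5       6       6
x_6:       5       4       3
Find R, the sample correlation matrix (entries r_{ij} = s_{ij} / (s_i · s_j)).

Step 1 — column means:
  mean(A) = (2 + 1 + 4 + 3 + 5 + 5) / 6 = 20/6 = 3.3333
  mean(B) = (1 + 7 + 2 + 5 + 6 + 4) / 6 = 25/6 = 4.1667
  mean(C) = (3 + 3 + 5 + 7 + 6 + 3) / 6 = 27/6 = 4.5

Step 2 — sample variances and covariances s[i,j] = (1/(n-1)) · Σ_k (x_{k,i} - mean_i) · (x_{k,j} - mean_j), with n-1 = 5:
  s[A,A] = ((-1.3333)·(-1.3333) + (-2.3333)·(-2.3333) + (0.6667)·(0.6667) + (-0.3333)·(-0.3333) + (1.6667)·(1.6667) + (1.6667)·(1.6667)) / 5 = 13.3333/5 = 2.6667
  s[A,B] = ((-1.3333)·(-3.1667) + (-2.3333)·(2.8333) + (0.6667)·(-2.1667) + (-0.3333)·(0.8333) + (1.6667)·(1.8333) + (1.6667)·(-0.1667)) / 5 = -1.3333/5 = -0.2667
  s[A,C] = ((-1.3333)·(-1.5) + (-2.3333)·(-1.5) + (0.6667)·(0.5) + (-0.3333)·(2.5) + (1.6667)·(1.5) + (1.6667)·(-1.5)) / 5 = 5/5 = 1
  s[B,B] = ((-3.1667)·(-3.1667) + (2.8333)·(2.8333) + (-2.1667)·(-2.1667) + (0.8333)·(0.8333) + (1.8333)·(1.8333) + (-0.1667)·(-0.1667)) / 5 = 26.8333/5 = 5.3667
  s[B,C] = ((-3.1667)·(-1.5) + (2.8333)·(-1.5) + (-2.1667)·(0.5) + (0.8333)·(2.5) + (1.8333)·(1.5) + (-0.1667)·(-1.5)) / 5 = 4.5/5 = 0.9
  s[C,C] = ((-1.5)·(-1.5) + (-1.5)·(-1.5) + (0.5)·(0.5) + (2.5)·(2.5) + (1.5)·(1.5) + (-1.5)·(-1.5)) / 5 = 15.5/5 = 3.1
  Sample standard deviations s_i = √(s[i,i]):
  s(A) = √(2.6667) = 1.633
  s(B) = √(5.3667) = 2.3166
  s(C) = √(3.1) = 1.7607

Step 3 — r_{ij} = s_{ij} / (s_i · s_j):
  r[A,A] = 1 (diagonal).
  r[A,B] = -0.2667 / (1.633 · 2.3166) = -0.2667 / 3.783 = -0.0705
  r[A,C] = 1 / (1.633 · 1.7607) = 1 / 2.8752 = 0.3478
  r[B,B] = 1 (diagonal).
  r[B,C] = 0.9 / (2.3166 · 1.7607) = 0.9 / 4.0788 = 0.2207
  r[C,C] = 1 (diagonal).

R is symmetric with unit diagonal. Assembling:

R = [[1, -0.0705, 0.3478],
 [-0.0705, 1, 0.2207],
 [0.3478, 0.2207, 1]]


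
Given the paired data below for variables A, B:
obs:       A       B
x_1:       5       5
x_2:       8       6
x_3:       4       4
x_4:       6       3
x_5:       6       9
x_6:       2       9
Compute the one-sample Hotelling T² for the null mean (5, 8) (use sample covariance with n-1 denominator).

Step 1 — sample mean vector:
  mean(A) = (5 + 8 + 4 + 6 + 6 + 2) / 6 = 31/6 = 5.1667
  mean(B) = (5 + 6 + 4 + 3 + 9 + 9) / 6 = 36/6 = 6
  x̄ = (5.1667, 6),  deviation x̄ - mu_0 = (5.1667, 6) - (5, 8) = (0.1667, -2).

Step 2 — sample covariance matrix, S[i,j] = (1/(n-1)) · Σ_k (x_{k,i} - mean_i) · (x_{k,j} - mean_j), divisor n-1 = 5:
  S[A,A] = ((-0.1667)·(-0.1667) + (2.8333)·(2.8333) + (-1.1667)·(-1.1667) + (0.8333)·(0.8333) + (0.8333)·(0.8333) + (-3.1667)·(-3.1667)) / 5 = 20.8333/5 = 4.1667
  S[A,B] = ((-0.1667)·(-1) + (2.8333)·(0) + (-1.1667)·(-2) + (0.8333)·(-3) + (0.8333)·(3) + (-3.1667)·(3)) / 5 = -7/5 = -1.4
  S[B,B] = ((-1)·(-1) + (0)·(0) + (-2)·(-2) + (-3)·(-3) + (3)·(3) + (3)·(3)) / 5 = 32/5 = 6.4
  S = [[4.1667, -1.4],
 [-1.4, 6.4]].

Step 3 — invert S. det(S) = 4.1667·6.4 - (-1.4)² = 24.7067.
  S^{-1} = (1/det) · [[d, -b], [-b, a]] = [[0.259, 0.0567],
 [0.0567, 0.1686]].

Step 4 — quadratic form (x̄ - mu_0)^T · S^{-1} · (x̄ - mu_0):
  S^{-1} · (x̄ - mu_0) = (-0.0702, -0.3278),
  (x̄ - mu_0)^T · [...] = (0.1667)·(-0.0702) + (-2)·(-0.3278) = 0.644.

Step 5 — scale by n: T² = 6 · 0.644 = 3.864.

T² ≈ 3.864


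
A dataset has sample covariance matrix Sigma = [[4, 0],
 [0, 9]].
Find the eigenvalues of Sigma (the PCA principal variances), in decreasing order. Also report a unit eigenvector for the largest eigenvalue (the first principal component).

Step 1 — characteristic polynomial of 2×2 Sigma:
  det(Sigma - λI) = λ² - trace · λ + det = 0.
  trace = 4 + 9 = 13, det = 4·9 - (0)² = 36.
Step 2 — discriminant:
  Δ = trace² - 4·det = 169 - 144 = 25.
Step 3 — eigenvalues:
  λ = (trace ± √Δ)/2 = (13 ± 5)/2,
  λ_1 = 9,  λ_2 = 4.

Step 4 — unit eigenvector for λ_1: Sigma is diagonal, so its eigenvectors are the coordinate axes. λ_1 = 9 is the diagonal entry on the second coordinate axis, hence
  v_1 = (0, 1) (||v_1|| = 1).

λ_1 = 9,  λ_2 = 4;  v_1 ≈ (0, 1)


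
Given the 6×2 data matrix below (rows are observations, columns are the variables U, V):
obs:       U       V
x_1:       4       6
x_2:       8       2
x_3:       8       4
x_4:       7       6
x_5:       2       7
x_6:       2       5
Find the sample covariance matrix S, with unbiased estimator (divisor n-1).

Step 1 — column means:
  mean(U) = (4 + 8 + 8 + 7 + 2 + 2) / 6 = 31/6 = 5.1667
  mean(V) = (6 + 2 + 4 + 6 + 7 + 5) / 6 = 30/6 = 5

Step 2 — sample covariance S[i,j] = (1/(n-1)) · Σ_k (x_{k,i} - mean_i) · (x_{k,j} - mean_j), with n-1 = 5.
  S[U,U] = ((-1.1667)·(-1.1667) + (2.8333)·(2.8333) + (2.8333)·(2.8333) + (1.8333)·(1.8333) + (-3.1667)·(-3.1667) + (-3.1667)·(-3.1667)) / 5 = 40.8333/5 = 8.1667
  S[U,V] = ((-1.1667)·(1) + (2.8333)·(-3) + (2.8333)·(-1) + (1.8333)·(1) + (-3.1667)·(2) + (-3.1667)·(0)) / 5 = -17/5 = -3.4
  S[V,V] = ((1)·(1) + (-3)·(-3) + (-1)·(-1) + (1)·(1) + (2)·(2) + (0)·(0)) / 5 = 16/5 = 3.2

S is symmetric (S[j,i] = S[i,j]). Assembling:

S = [[8.1667, -3.4],
 [-3.4, 3.2]]


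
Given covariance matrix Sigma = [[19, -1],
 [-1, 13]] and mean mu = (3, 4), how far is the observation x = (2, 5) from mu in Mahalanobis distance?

Step 1 — centre the observation: (x - mu) = (-1, 1).

Step 2 — invert Sigma. det(Sigma) = 19·13 - (-1)² = 246.
  Sigma^{-1} = (1/det) · [[d, -b], [-b, a]] = [[0.0528, 0.0041],
 [0.0041, 0.0772]].

Step 3 — form the quadratic (x - mu)^T · Sigma^{-1} · (x - mu):
  Sigma^{-1} · (x - mu) = (-0.0488, 0.0732).
  (x - mu)^T · [Sigma^{-1} · (x - mu)] = (-1)·(-0.0488) + (1)·(0.0732) = 0.122.

Step 4 — take square root: d = √(0.122) ≈ 0.3492.

d(x, mu) = √(0.122) ≈ 0.3492


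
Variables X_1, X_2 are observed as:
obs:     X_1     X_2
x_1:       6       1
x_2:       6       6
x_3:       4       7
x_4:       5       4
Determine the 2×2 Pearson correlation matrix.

Step 1 — column means:
  mean(X_1) = (6 + 6 + 4 + 5) / 4 = 21/4 = 5.25
  mean(X_2) = (1 + 6 + 7 + 4) / 4 = 18/4 = 4.5

Step 2 — sample variances and covariances s[i,j] = (1/(n-1)) · Σ_k (x_{k,i} - mean_i) · (x_{k,j} - mean_j), with n-1 = 3:
  s[X_1,X_1] = ((0.75)·(0.75) + (0.75)·(0.75) + (-1.25)·(-1.25) + (-0.25)·(-0.25)) / 3 = 2.75/3 = 0.9167
  s[X_1,X_2] = ((0.75)·(-3.5) + (0.75)·(1.5) + (-1.25)·(2.5) + (-0.25)·(-0.5)) / 3 = -4.5/3 = -1.5
  s[X_2,X_2] = ((-3.5)·(-3.5) + (1.5)·(1.5) + (2.5)·(2.5) + (-0.5)·(-0.5)) / 3 = 21/3 = 7
  Sample standard deviations s_i = √(s[i,i]):
  s(X_1) = √(0.9167) = 0.9574
  s(X_2) = √(7) = 2.6458

Step 3 — r_{ij} = s_{ij} / (s_i · s_j):
  r[X_1,X_1] = 1 (diagonal).
  r[X_1,X_2] = -1.5 / (0.9574 · 2.6458) = -1.5 / 2.5331 = -0.5922
  r[X_2,X_2] = 1 (diagonal).

R is symmetric with unit diagonal. Assembling:

R = [[1, -0.5922],
 [-0.5922, 1]]


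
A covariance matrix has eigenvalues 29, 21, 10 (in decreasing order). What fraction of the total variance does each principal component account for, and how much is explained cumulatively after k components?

Step 1 — total variance = trace(Sigma) = Σ λ_i = 29 + 21 + 10 = 60.

Step 2 — fraction explained by component i = λ_i / Σ λ:
  PC1: 29/60 = 0.4833
  PC2: 21/60 = 0.35
  PC3: 10/60 = 0.1667

Step 3 — cumulative fraction after k components = (λ_1 + ... + λ_k) / Σ λ:
  k = 1: 29/60 = 0.4833
  k = 2: (29 + 21)/60 = 50/60 = 0.8333
  k = 3: (29 + 21 + 10)/60 = 60/60 = 1

Summary (fraction, with percent):

explained: PC1 0.4833 (48.33%), PC2 0.35 (35%), PC3 0.1667 (16.67%);  cumulative: 0.4833, 0.8333, 1


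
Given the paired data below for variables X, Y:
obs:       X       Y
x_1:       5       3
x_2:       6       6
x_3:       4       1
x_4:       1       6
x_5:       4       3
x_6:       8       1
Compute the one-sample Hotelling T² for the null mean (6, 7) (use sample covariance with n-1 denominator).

Step 1 — sample mean vector:
  mean(X) = (5 + 6 + 4 + 1 + 4 + 8) / 6 = 28/6 = 4.6667
  mean(Y) = (3 + 6 + 1 + 6 + 3 + 1) / 6 = 20/6 = 3.3333
  x̄ = (4.6667, 3.3333),  deviation x̄ - mu_0 = (4.6667, 3.3333) - (6, 7) = (-1.3333, -3.6667).

Step 2 — sample covariance matrix, S[i,j] = (1/(n-1)) · Σ_k (x_{k,i} - mean_i) · (x_{k,j} - mean_j), divisor n-1 = 5:
  S[X,X] = ((0.3333)·(0.3333) + (1.3333)·(1.3333) + (-0.6667)·(-0.6667) + (-3.6667)·(-3.6667) + (-0.6667)·(-0.6667) + (3.3333)·(3.3333)) / 5 = 27.3333/5 = 5.4667
  S[X,Y] = ((0.3333)·(-0.3333) + (1.3333)·(2.6667) + (-0.6667)·(-2.3333) + (-3.6667)·(2.6667) + (-0.6667)·(-0.3333) + (3.3333)·(-2.3333)) / 5 = -12.3333/5 = -2.4667
  S[Y,Y] = ((-0.3333)·(-0.3333) + (2.6667)·(2.6667) + (-2.3333)·(-2.3333) + (2.6667)·(2.6667) + (-0.3333)·(-0.3333) + (-2.3333)·(-2.3333)) / 5 = 25.3333/5 = 5.0667
  S = [[5.4667, -2.4667],
 [-2.4667, 5.0667]].

Step 3 — invert S. det(S) = 5.4667·5.0667 - (-2.4667)² = 21.6133.
  S^{-1} = (1/det) · [[d, -b], [-b, a]] = [[0.2344, 0.1141],
 [0.1141, 0.2529]].

Step 4 — quadratic form (x̄ - mu_0)^T · S^{-1} · (x̄ - mu_0):
  S^{-1} · (x̄ - mu_0) = (-0.731, -1.0796),
  (x̄ - mu_0)^T · [...] = (-1.3333)·(-0.731) + (-3.6667)·(-1.0796) = 4.9332.

Step 5 — scale by n: T² = 6 · 4.9332 = 29.599.

T² ≈ 29.599


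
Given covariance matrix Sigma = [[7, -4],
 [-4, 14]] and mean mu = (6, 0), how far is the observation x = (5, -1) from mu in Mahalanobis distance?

Step 1 — centre the observation: (x - mu) = (-1, -1).

Step 2 — invert Sigma. det(Sigma) = 7·14 - (-4)² = 82.
  Sigma^{-1} = (1/det) · [[d, -b], [-b, a]] = [[0.1707, 0.0488],
 [0.0488, 0.0854]].

Step 3 — form the quadratic (x - mu)^T · Sigma^{-1} · (x - mu):
  Sigma^{-1} · (x - mu) = (-0.2195, -0.1341).
  (x - mu)^T · [Sigma^{-1} · (x - mu)] = (-1)·(-0.2195) + (-1)·(-0.1341) = 0.3537.

Step 4 — take square root: d = √(0.3537) ≈ 0.5947.

d(x, mu) = √(0.3537) ≈ 0.5947


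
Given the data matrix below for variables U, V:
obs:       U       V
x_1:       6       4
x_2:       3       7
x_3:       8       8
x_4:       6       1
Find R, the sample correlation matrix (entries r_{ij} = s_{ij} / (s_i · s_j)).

Step 1 — column means:
  mean(U) = (6 + 3 + 8 + 6) / 4 = 23/4 = 5.75
  mean(V) = (4 + 7 + 8 + 1) / 4 = 20/4 = 5

Step 2 — sample variances and covariances s[i,j] = (1/(n-1)) · Σ_k (x_{k,i} - mean_i) · (x_{k,j} - mean_j), with n-1 = 3:
  s[U,U] = ((0.25)·(0.25) + (-2.75)·(-2.75) + (2.25)·(2.25) + (0.25)·(0.25)) / 3 = 12.75/3 = 4.25
  s[U,V] = ((0.25)·(-1) + (-2.75)·(2) + (2.25)·(3) + (0.25)·(-4)) / 3 = 0/3 = 0
  s[V,V] = ((-1)·(-1) + (2)·(2) + (3)·(3) + (-4)·(-4)) / 3 = 30/3 = 10
  Sample standard deviations s_i = √(s[i,i]):
  s(U) = √(4.25) = 2.0616
  s(V) = √(10) = 3.1623

Step 3 — r_{ij} = s_{ij} / (s_i · s_j):
  r[U,U] = 1 (diagonal).
  r[U,V] = 0 / (2.0616 · 3.1623) = 0 / 6.5192 = 0
  r[V,V] = 1 (diagonal).

R is symmetric with unit diagonal. Assembling:

R = [[1, 0],
 [0, 1]]


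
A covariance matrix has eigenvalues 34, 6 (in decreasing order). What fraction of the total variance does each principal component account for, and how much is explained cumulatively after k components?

Step 1 — total variance = trace(Sigma) = Σ λ_i = 34 + 6 = 40.

Step 2 — fraction explained by component i = λ_i / Σ λ:
  PC1: 34/40 = 0.85
  PC2: 6/40 = 0.15

Step 3 — cumulative fraction after k components = (λ_1 + ... + λ_k) / Σ λ:
  k = 1: 34/40 = 0.85
  k = 2: (34 + 6)/40 = 40/40 = 1

Summary (fraction, with percent):

explained: PC1 0.85 (85%), PC2 0.15 (15%);  cumulative: 0.85, 1


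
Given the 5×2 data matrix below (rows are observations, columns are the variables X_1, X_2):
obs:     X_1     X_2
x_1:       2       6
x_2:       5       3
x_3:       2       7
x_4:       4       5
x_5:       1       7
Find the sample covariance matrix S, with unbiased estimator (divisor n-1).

Step 1 — column means:
  mean(X_1) = (2 + 5 + 2 + 4 + 1) / 5 = 14/5 = 2.8
  mean(X_2) = (6 + 3 + 7 + 5 + 7) / 5 = 28/5 = 5.6

Step 2 — sample covariance S[i,j] = (1/(n-1)) · Σ_k (x_{k,i} - mean_i) · (x_{k,j} - mean_j), with n-1 = 4.
  S[X_1,X_1] = ((-0.8)·(-0.8) + (2.2)·(2.2) + (-0.8)·(-0.8) + (1.2)·(1.2) + (-1.8)·(-1.8)) / 4 = 10.8/4 = 2.7
  S[X_1,X_2] = ((-0.8)·(0.4) + (2.2)·(-2.6) + (-0.8)·(1.4) + (1.2)·(-0.6) + (-1.8)·(1.4)) / 4 = -10.4/4 = -2.6
  S[X_2,X_2] = ((0.4)·(0.4) + (-2.6)·(-2.6) + (1.4)·(1.4) + (-0.6)·(-0.6) + (1.4)·(1.4)) / 4 = 11.2/4 = 2.8

S is symmetric (S[j,i] = S[i,j]). Assembling:

S = [[2.7, -2.6],
 [-2.6, 2.8]]


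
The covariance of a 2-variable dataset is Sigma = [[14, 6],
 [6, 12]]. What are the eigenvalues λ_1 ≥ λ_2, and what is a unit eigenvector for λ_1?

Step 1 — characteristic polynomial of 2×2 Sigma:
  det(Sigma - λI) = λ² - trace · λ + det = 0.
  trace = 14 + 12 = 26, det = 14·12 - (6)² = 132.
Step 2 — discriminant:
  Δ = trace² - 4·det = 676 - 528 = 148.
Step 3 — eigenvalues:
  λ = (trace ± √Δ)/2 = (26 ± 12.1655)/2,
  λ_1 = 19.0828,  λ_2 = 6.9172.

Step 4 — unit eigenvector for λ_1: solve (Sigma - λ_1 I)v = 0. First row:
  (14 - 19.0828)·v_x + (6)·v_y = 0, i.e. (-5.0828)·v_x + (6)·v_y = 0,
  so v ∝ (b, λ_1 - a) = (6, 5.0828) = u.
  ||u|| = √((6)² + (5.0828)²) = √(61.8345) ≈ 7.8635,
  v_1 = u/||u|| ≈ (0.763, 0.6464) (||v_1|| = 1).

λ_1 = 19.0828,  λ_2 = 6.9172;  v_1 ≈ (0.763, 0.6464)


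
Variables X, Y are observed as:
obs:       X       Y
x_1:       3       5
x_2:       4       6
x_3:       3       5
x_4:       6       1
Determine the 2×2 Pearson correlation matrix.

Step 1 — column means:
  mean(X) = (3 + 4 + 3 + 6) / 4 = 16/4 = 4
  mean(Y) = (5 + 6 + 5 + 1) / 4 = 17/4 = 4.25

Step 2 — sample variances and covariances s[i,j] = (1/(n-1)) · Σ_k (x_{k,i} - mean_i) · (x_{k,j} - mean_j), with n-1 = 3:
  s[X,X] = ((-1)·(-1) + (0)·(0) + (-1)·(-1) + (2)·(2)) / 3 = 6/3 = 2
  s[X,Y] = ((-1)·(0.75) + (0)·(1.75) + (-1)·(0.75) + (2)·(-3.25)) / 3 = -8/3 = -2.6667
  s[Y,Y] = ((0.75)·(0.75) + (1.75)·(1.75) + (0.75)·(0.75) + (-3.25)·(-3.25)) / 3 = 14.75/3 = 4.9167
  Sample standard deviations s_i = √(s[i,i]):
  s(X) = √(2) = 1.4142
  s(Y) = √(4.9167) = 2.2174

Step 3 — r_{ij} = s_{ij} / (s_i · s_j):
  r[X,X] = 1 (diagonal).
  r[X,Y] = -2.6667 / (1.4142 · 2.2174) = -2.6667 / 3.1358 = -0.8504
  r[Y,Y] = 1 (diagonal).

R is symmetric with unit diagonal. Assembling:

R = [[1, -0.8504],
 [-0.8504, 1]]


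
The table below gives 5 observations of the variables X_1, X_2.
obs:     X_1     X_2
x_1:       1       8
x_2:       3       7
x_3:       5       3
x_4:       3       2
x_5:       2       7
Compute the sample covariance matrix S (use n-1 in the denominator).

Step 1 — column means:
  mean(X_1) = (1 + 3 + 5 + 3 + 2) / 5 = 14/5 = 2.8
  mean(X_2) = (8 + 7 + 3 + 2 + 7) / 5 = 27/5 = 5.4

Step 2 — sample covariance S[i,j] = (1/(n-1)) · Σ_k (x_{k,i} - mean_i) · (x_{k,j} - mean_j), with n-1 = 4.
  S[X_1,X_1] = ((-1.8)·(-1.8) + (0.2)·(0.2) + (2.2)·(2.2) + (0.2)·(0.2) + (-0.8)·(-0.8)) / 4 = 8.8/4 = 2.2
  S[X_1,X_2] = ((-1.8)·(2.6) + (0.2)·(1.6) + (2.2)·(-2.4) + (0.2)·(-3.4) + (-0.8)·(1.6)) / 4 = -11.6/4 = -2.9
  S[X_2,X_2] = ((2.6)·(2.6) + (1.6)·(1.6) + (-2.4)·(-2.4) + (-3.4)·(-3.4) + (1.6)·(1.6)) / 4 = 29.2/4 = 7.3

S is symmetric (S[j,i] = S[i,j]). Assembling:

S = [[2.2, -2.9],
 [-2.9, 7.3]]


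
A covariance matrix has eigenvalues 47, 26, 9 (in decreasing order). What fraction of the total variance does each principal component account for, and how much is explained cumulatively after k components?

Step 1 — total variance = trace(Sigma) = Σ λ_i = 47 + 26 + 9 = 82.

Step 2 — fraction explained by component i = λ_i / Σ λ:
  PC1: 47/82 = 0.5732
  PC2: 26/82 = 0.3171
  PC3: 9/82 = 0.1098

Step 3 — cumulative fraction after k components = (λ_1 + ... + λ_k) / Σ λ:
  k = 1: 47/82 = 0.5732
  k = 2: (47 + 26)/82 = 73/82 = 0.8902
  k = 3: (47 + 26 + 9)/82 = 82/82 = 1

Summary (fraction, with percent):

explained: PC1 0.5732 (57.32%), PC2 0.3171 (31.71%), PC3 0.1098 (10.98%);  cumulative: 0.5732, 0.8902, 1


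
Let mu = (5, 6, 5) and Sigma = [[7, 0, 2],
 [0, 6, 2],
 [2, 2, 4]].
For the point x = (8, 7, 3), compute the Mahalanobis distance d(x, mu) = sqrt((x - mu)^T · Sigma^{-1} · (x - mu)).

Step 1 — centre the observation: (x - mu) = (3, 1, -2).

Step 2 — invert Sigma (cofactor / det for 3×3, or solve directly):
  Sigma^{-1} = [[0.1724, 0.0345, -0.1034],
 [0.0345, 0.2069, -0.1207],
 [-0.1034, -0.1207, 0.3621]].

Step 3 — form the quadratic (x - mu)^T · Sigma^{-1} · (x - mu):
  Sigma^{-1} · (x - mu) = (0.7586, 0.5517, -1.1552).
  (x - mu)^T · [Sigma^{-1} · (x - mu)] = (3)·(0.7586) + (1)·(0.5517) + (-2)·(-1.1552) = 5.1379.

Step 4 — take square root: d = √(5.1379) ≈ 2.2667.

d(x, mu) = √(5.1379) ≈ 2.2667


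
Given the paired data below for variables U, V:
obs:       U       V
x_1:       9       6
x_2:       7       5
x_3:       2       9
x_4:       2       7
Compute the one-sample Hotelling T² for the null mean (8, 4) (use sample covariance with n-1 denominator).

Step 1 — sample mean vector:
  mean(U) = (9 + 7 + 2 + 2) / 4 = 20/4 = 5
  mean(V) = (6 + 5 + 9 + 7) / 4 = 27/4 = 6.75
  x̄ = (5, 6.75),  deviation x̄ - mu_0 = (5, 6.75) - (8, 4) = (-3, 2.75).

Step 2 — sample covariance matrix, S[i,j] = (1/(n-1)) · Σ_k (x_{k,i} - mean_i) · (x_{k,j} - mean_j), divisor n-1 = 3:
  S[U,U] = ((4)·(4) + (2)·(2) + (-3)·(-3) + (-3)·(-3)) / 3 = 38/3 = 12.6667
  S[U,V] = ((4)·(-0.75) + (2)·(-1.75) + (-3)·(2.25) + (-3)·(0.25)) / 3 = -14/3 = -4.6667
  S[V,V] = ((-0.75)·(-0.75) + (-1.75)·(-1.75) + (2.25)·(2.25) + (0.25)·(0.25)) / 3 = 8.75/3 = 2.9167
  S = [[12.6667, -4.6667],
 [-4.6667, 2.9167]].

Step 3 — invert S. det(S) = 12.6667·2.9167 - (-4.6667)² = 15.1667.
  S^{-1} = (1/det) · [[d, -b], [-b, a]] = [[0.1923, 0.3077],
 [0.3077, 0.8352]].

Step 4 — quadratic form (x̄ - mu_0)^T · S^{-1} · (x̄ - mu_0):
  S^{-1} · (x̄ - mu_0) = (0.2692, 1.3736),
  (x̄ - mu_0)^T · [...] = (-3)·(0.2692) + (2.75)·(1.3736) = 2.9698.

Step 5 — scale by n: T² = 4 · 2.9698 = 11.8791.

T² ≈ 11.8791


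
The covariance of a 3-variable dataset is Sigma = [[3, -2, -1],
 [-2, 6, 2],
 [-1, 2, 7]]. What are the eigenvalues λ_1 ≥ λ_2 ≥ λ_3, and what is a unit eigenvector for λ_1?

Step 1 — characteristic polynomial p(λ) = det(λI - Sigma) = λ³ - tr·λ² + c_1·λ - det, where tr = trace, c_1 = sum of the principal 2×2 minors, det = det(Sigma):
  tr = 3 + 6 + 7 = 16,
  c_1 = (3·6 - (-2)²) + (3·7 - (-1)²) + (6·7 - (2)²) = 14 + 20 + 38 = 72,
  det = 3·(6·7 - (2)²) - (-2)·((-2)·7 - (2)·(-1)) + (-1)·((-2)·(2) - 6·(-1)) = 3·(38) - (-2)·(-12) + (-1)·(2) = 88.
  So p(λ) = λ³ - 16λ² + 72λ - 88.
Step 2 — look for an integer root (rational root theorem: any rational root is an integer divisor of 88). Testing λ = 2:
  p(2) = 8 - 64 + 144 - 88 = 0  ✓
  Dividing out (λ - 2): p(λ) = (λ - 2)(λ² - 14λ + 44).
Step 3 — remaining eigenvalues from the quadratic λ² - 14λ + 44 = 0:
  Δ = 14² - 4·44 = 196 - 176 = 20,  λ = (14 ± √20)/2 = (14 ± 4.4721)/2 ≈ 9.2361 or 4.7639.
  Sorted: λ_1 = 9.2361,  λ_2 = 4.7639,  λ_3 = 2  (check: sum = 16 = tr ✓).

Step 4 — unit eigenvector for λ_1 ≈ 9.2361: v spans the null space of (Sigma - λ_1 I), whose rows are
  r_1 = (-6.2361, -2, -1),  r_2 = (-2, -3.2361, 2),  r_3 = (-1, 2, -2.2361).
  v is orthogonal to every row, so take v ∝ r_1 × r_2 = ((-2)·(2) - (-1)·(-3.2361), (-1)·(-2) - (-6.2361)·(2), (-6.2361)·(-3.2361) - (-2)·(-2)) ≈ (-7.2361, 14.4721, 16.1803).
  Rescale (multiply by -1 so the first nonzero entry is positive): u = (7.2361, -14.4721, -16.1803).
  ||u|| = √((7.2361)² + (-14.4721)² + (-16.1803)²) = √(523.6068) ≈ 22.8825,  v_1 = u/||u|| ≈ (0.3162, -0.6325, -0.7071) (||v_1|| = 1).

λ_1 = 9.2361,  λ_2 = 4.7639,  λ_3 = 2;  v_1 ≈ (0.3162, -0.6325, -0.7071)


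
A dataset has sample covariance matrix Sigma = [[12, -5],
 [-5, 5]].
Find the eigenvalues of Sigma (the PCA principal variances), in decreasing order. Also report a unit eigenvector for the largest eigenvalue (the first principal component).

Step 1 — characteristic polynomial of 2×2 Sigma:
  det(Sigma - λI) = λ² - trace · λ + det = 0.
  trace = 12 + 5 = 17, det = 12·5 - (-5)² = 35.
Step 2 — discriminant:
  Δ = trace² - 4·det = 289 - 140 = 149.
Step 3 — eigenvalues:
  λ = (trace ± √Δ)/2 = (17 ± 12.2066)/2,
  λ_1 = 14.6033,  λ_2 = 2.3967.

Step 4 — unit eigenvector for λ_1: solve (Sigma - λ_1 I)v = 0. First row:
  (12 - 14.6033)·v_x + (-5)·v_y = 0, i.e. (-2.6033)·v_x + (-5)·v_y = 0,
  so v ∝ (b, λ_1 - a) = (-5, 2.6033); multiply by -1 so the first entry is positive: u = (5, -2.6033).
  ||u|| = √((5)² + (-2.6033)²) = √(31.7771) ≈ 5.6371,
  v_1 = u/||u|| ≈ (0.887, -0.4618) (||v_1|| = 1).

λ_1 = 14.6033,  λ_2 = 2.3967;  v_1 ≈ (0.887, -0.4618)


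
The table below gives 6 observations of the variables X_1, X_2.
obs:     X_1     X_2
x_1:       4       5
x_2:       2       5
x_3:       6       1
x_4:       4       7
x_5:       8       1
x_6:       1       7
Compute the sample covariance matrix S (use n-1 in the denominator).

Step 1 — column means:
  mean(X_1) = (4 + 2 + 6 + 4 + 8 + 1) / 6 = 25/6 = 4.1667
  mean(X_2) = (5 + 5 + 1 + 7 + 1 + 7) / 6 = 26/6 = 4.3333

Step 2 — sample covariance S[i,j] = (1/(n-1)) · Σ_k (x_{k,i} - mean_i) · (x_{k,j} - mean_j), with n-1 = 5.
  S[X_1,X_1] = ((-0.1667)·(-0.1667) + (-2.1667)·(-2.1667) + (1.8333)·(1.8333) + (-0.1667)·(-0.1667) + (3.8333)·(3.8333) + (-3.1667)·(-3.1667)) / 5 = 32.8333/5 = 6.5667
  S[X_1,X_2] = ((-0.1667)·(0.6667) + (-2.1667)·(0.6667) + (1.8333)·(-3.3333) + (-0.1667)·(2.6667) + (3.8333)·(-3.3333) + (-3.1667)·(2.6667)) / 5 = -29.3333/5 = -5.8667
  S[X_2,X_2] = ((0.6667)·(0.6667) + (0.6667)·(0.6667) + (-3.3333)·(-3.3333) + (2.6667)·(2.6667) + (-3.3333)·(-3.3333) + (2.6667)·(2.6667)) / 5 = 37.3333/5 = 7.4667

S is symmetric (S[j,i] = S[i,j]). Assembling:

S = [[6.5667, -5.8667],
 [-5.8667, 7.4667]]


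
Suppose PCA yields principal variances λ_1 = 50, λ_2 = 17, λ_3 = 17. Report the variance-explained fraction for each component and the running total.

Step 1 — total variance = trace(Sigma) = Σ λ_i = 50 + 17 + 17 = 84.

Step 2 — fraction explained by component i = λ_i / Σ λ:
  PC1: 50/84 = 0.5952
  PC2: 17/84 = 0.2024
  PC3: 17/84 = 0.2024

Step 3 — cumulative fraction after k components = (λ_1 + ... + λ_k) / Σ λ:
  k = 1: 50/84 = 0.5952
  k = 2: (50 + 17)/84 = 67/84 = 0.7976
  k = 3: (50 + 17 + 17)/84 = 84/84 = 1

Summary (fraction, with percent):

explained: PC1 0.5952 (59.52%), PC2 0.2024 (20.24%), PC3 0.2024 (20.24%);  cumulative: 0.5952, 0.7976, 1


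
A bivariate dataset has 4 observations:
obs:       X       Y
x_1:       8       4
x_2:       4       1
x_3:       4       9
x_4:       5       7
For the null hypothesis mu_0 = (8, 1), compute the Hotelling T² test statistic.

Step 1 — sample mean vector:
  mean(X) = (8 + 4 + 4 + 5) / 4 = 21/4 = 5.25
  mean(Y) = (4 + 1 + 9 + 7) / 4 = 21/4 = 5.25
  x̄ = (5.25, 5.25),  deviation x̄ - mu_0 = (5.25, 5.25) - (8, 1) = (-2.75, 4.25).

Step 2 — sample covariance matrix, S[i,j] = (1/(n-1)) · Σ_k (x_{k,i} - mean_i) · (x_{k,j} - mean_j), divisor n-1 = 3:
  S[X,X] = ((2.75)·(2.75) + (-1.25)·(-1.25) + (-1.25)·(-1.25) + (-0.25)·(-0.25)) / 3 = 10.75/3 = 3.5833
  S[X,Y] = ((2.75)·(-1.25) + (-1.25)·(-4.25) + (-1.25)·(3.75) + (-0.25)·(1.75)) / 3 = -3.25/3 = -1.0833
  S[Y,Y] = ((-1.25)·(-1.25) + (-4.25)·(-4.25) + (3.75)·(3.75) + (1.75)·(1.75)) / 3 = 36.75/3 = 12.25
  S = [[3.5833, -1.0833],
 [-1.0833, 12.25]].

Step 3 — invert S. det(S) = 3.5833·12.25 - (-1.0833)² = 42.7222.
  S^{-1} = (1/det) · [[d, -b], [-b, a]] = [[0.2867, 0.0254],
 [0.0254, 0.0839]].

Step 4 — quadratic form (x̄ - mu_0)^T · S^{-1} · (x̄ - mu_0):
  S^{-1} · (x̄ - mu_0) = (-0.6808, 0.2867),
  (x̄ - mu_0)^T · [...] = (-2.75)·(-0.6808) + (4.25)·(0.2867) = 3.0907.

Step 5 — scale by n: T² = 4 · 3.0907 = 12.3628.

T² ≈ 12.3628


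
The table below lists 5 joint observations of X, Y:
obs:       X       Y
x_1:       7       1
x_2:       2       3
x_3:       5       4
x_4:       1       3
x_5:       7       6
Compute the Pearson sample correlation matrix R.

Step 1 — column means:
  mean(X) = (7 + 2 + 5 + 1 + 7) / 5 = 22/5 = 4.4
  mean(Y) = (1 + 3 + 4 + 3 + 6) / 5 = 17/5 = 3.4

Step 2 — sample variances and covariances s[i,j] = (1/(n-1)) · Σ_k (x_{k,i} - mean_i) · (x_{k,j} - mean_j), with n-1 = 4:
  s[X,X] = ((2.6)·(2.6) + (-2.4)·(-2.4) + (0.6)·(0.6) + (-3.4)·(-3.4) + (2.6)·(2.6)) / 4 = 31.2/4 = 7.8
  s[X,Y] = ((2.6)·(-2.4) + (-2.4)·(-0.4) + (0.6)·(0.6) + (-3.4)·(-0.4) + (2.6)·(2.6)) / 4 = 3.2/4 = 0.8
  s[Y,Y] = ((-2.4)·(-2.4) + (-0.4)·(-0.4) + (0.6)·(0.6) + (-0.4)·(-0.4) + (2.6)·(2.6)) / 4 = 13.2/4 = 3.3
  Sample standard deviations s_i = √(s[i,i]):
  s(X) = √(7.8) = 2.7928
  s(Y) = √(3.3) = 1.8166

Step 3 — r_{ij} = s_{ij} / (s_i · s_j):
  r[X,X] = 1 (diagonal).
  r[X,Y] = 0.8 / (2.7928 · 1.8166) = 0.8 / 5.0735 = 0.1577
  r[Y,Y] = 1 (diagonal).

R is symmetric with unit diagonal. Assembling:

R = [[1, 0.1577],
 [0.1577, 1]]
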